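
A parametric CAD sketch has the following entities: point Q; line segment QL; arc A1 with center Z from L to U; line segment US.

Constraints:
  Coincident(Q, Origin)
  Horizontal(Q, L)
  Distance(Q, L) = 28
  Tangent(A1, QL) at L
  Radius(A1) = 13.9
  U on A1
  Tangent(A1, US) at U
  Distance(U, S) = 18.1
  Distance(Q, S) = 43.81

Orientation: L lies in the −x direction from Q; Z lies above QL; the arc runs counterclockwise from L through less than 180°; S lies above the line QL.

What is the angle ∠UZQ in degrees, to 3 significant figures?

54.7°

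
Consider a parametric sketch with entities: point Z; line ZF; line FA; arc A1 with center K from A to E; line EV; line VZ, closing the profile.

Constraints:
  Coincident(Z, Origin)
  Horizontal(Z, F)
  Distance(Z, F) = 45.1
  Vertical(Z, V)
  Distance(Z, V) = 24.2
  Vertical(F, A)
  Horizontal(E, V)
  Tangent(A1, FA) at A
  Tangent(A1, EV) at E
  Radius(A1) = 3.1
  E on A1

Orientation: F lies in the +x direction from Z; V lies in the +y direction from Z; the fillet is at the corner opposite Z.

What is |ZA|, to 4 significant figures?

49.79

Z is at the origin; Z and F share the same y with |ZF| = 45.1 and F on the +x side, so F = (45.10, 0.000). Z and V share the same x with |ZV| = 24.2 and V on the +y side, so V = (0.000, 24.20). The virtual corner opposite Z is at (45.10, 24.20). Since A1 is tangent to FA there, KA ⟂ FA and A1 meets EV tangentially, so KE is at right angles to EV, with radius 3.1, so the center K sits 3.1 in from both sides at K = (42.00, 21.10). That places the tangent points at A = (45.10, 21.10) on FA and E = (42.00, 24.20) on EV. Then |ZA| = |A − Z| = 49.79.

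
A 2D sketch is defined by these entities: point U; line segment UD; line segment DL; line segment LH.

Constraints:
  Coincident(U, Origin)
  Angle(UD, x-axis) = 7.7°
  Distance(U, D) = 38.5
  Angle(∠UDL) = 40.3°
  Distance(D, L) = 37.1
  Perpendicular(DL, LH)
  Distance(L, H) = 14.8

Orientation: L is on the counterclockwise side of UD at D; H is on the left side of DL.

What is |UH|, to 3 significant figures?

12.7

∠UDL = 40.3°, so DL runs at 7.7° + (180° − 40.3°) = 147° from the x-axis; with |DL| = 37.1, L = D + 37.1·(cos 147°, sin 147°) = (6.90, 25.1). The perpendicularity gives LH at right angles to DL; with |LH| = 14.8 on the left of DL, H = L + 14.8·(-0.539, -0.842) = (-1.08, 12.7). Then |UH| = |H − U| = 12.7.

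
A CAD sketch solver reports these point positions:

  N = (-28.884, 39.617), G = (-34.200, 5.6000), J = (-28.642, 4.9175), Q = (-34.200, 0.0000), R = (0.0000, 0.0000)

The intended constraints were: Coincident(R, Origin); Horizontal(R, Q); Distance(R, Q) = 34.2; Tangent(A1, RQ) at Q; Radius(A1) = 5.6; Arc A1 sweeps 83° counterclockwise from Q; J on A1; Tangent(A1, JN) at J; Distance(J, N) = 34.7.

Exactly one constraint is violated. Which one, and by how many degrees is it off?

Tangent(A1, JN) at J — off by 7.40°.

R = (0.00, 0.00) ✓; R.y = 0.00, Q.y = 0.00 ✓; |RQ| = 34.20 ✓; ∠(GQ, QR) = 90.00° ✓; |GQ| = 5.600 ✓; bearing(G→J) − bearing(G→Q) = 83.00° ✓; |GJ| = 5.600 ✓; ∠(GJ, JN) = 82.60° ✗; |JN| = 34.70 ✓.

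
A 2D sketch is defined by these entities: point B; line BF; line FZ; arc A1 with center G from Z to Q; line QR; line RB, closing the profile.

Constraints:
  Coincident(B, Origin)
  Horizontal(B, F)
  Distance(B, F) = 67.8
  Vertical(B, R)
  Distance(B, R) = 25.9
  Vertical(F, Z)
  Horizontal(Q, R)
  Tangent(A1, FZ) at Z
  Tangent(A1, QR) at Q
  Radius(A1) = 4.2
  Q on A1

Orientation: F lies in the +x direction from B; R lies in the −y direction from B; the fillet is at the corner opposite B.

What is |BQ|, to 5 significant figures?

68.671

B is at the origin; BF is horizontal with |BF| = 67.8 and F on the +x side, so F = (67.800, 0.0000). BR is vertical with |BR| = 25.9 and R on the −y side, so R = (0.0000, -25.900). The virtual corner opposite B is at (67.800, -25.900). Tangency of A1 to FZ means the radius GZ is perpendicular to FZ and since A1 is tangent to QR there, GQ ⟂ QR, with radius 4.2, so the center G sits 4.2 in from both sides at G = (63.600, -21.700). That places the tangent points at Z = (67.800, -21.700) on FZ and Q = (63.600, -25.900) on QR. Then |BQ| = |Q − B| = 68.671.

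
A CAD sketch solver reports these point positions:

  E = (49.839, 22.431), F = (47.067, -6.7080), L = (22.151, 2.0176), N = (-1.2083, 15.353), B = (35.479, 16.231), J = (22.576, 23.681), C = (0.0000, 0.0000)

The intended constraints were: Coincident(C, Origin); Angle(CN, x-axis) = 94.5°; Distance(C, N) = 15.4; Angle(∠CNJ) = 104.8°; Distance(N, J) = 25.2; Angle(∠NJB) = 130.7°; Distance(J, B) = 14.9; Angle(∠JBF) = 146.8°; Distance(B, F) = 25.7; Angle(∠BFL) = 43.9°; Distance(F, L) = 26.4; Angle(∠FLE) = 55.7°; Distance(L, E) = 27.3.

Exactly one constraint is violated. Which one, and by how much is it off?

Distance(L, E) = 27.3 — off by 7.10.

C = (0.00, 0.00) ✓; CN at 94.50° ✓; |CN| = 15.40 ✓; ∠CNJ = 104.8° ✓; |NJ| = 25.20 ✓; ∠NJB = 130.7° ✓; |JB| = 14.90 ✓; ∠JBF = 146.8° ✓; |BF| = 25.70 ✓; ∠BFL = 43.90° ✓; |FL| = 26.40 ✓; ∠FLE = 55.70° ✓; |LE| = 34.40 ✗.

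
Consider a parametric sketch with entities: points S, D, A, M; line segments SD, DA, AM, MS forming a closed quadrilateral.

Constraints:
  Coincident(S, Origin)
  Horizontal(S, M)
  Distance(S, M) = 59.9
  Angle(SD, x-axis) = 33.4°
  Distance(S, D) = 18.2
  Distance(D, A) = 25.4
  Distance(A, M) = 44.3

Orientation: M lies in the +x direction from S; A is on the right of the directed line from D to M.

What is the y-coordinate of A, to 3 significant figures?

-15.2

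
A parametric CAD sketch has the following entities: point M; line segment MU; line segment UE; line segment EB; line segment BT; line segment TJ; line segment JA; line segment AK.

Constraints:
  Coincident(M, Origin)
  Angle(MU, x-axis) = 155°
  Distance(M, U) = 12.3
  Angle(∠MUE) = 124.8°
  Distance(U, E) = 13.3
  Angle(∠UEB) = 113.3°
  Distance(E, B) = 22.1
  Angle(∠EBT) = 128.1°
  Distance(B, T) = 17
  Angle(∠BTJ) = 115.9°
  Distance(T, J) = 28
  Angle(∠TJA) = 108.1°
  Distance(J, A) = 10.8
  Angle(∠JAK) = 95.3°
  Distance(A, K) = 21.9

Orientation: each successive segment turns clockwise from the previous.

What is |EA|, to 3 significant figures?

38.3

M is at the origin; MU runs at 155.0° with length 12.3, so U = (-11.1, 5.20). ∠MUE = 124.8° gives UE at 99.8° from the x-axis; with |UE| = 13.3, E = (-13.4, 18.3). ∠UEB = 113.3° gives EB at 33.1° from the x-axis; with |EB| = 22.1, B = (5.10, 30.4). ∠EBT = 128.1° gives BT at -18.8° from the x-axis; with |BT| = 17.0, T = (21.2, 24.9). ∠BTJ = 115.9° gives TJ at -82.9° from the x-axis; with |TJ| = 28.0, J = (24.7, -2.89). ∠TJA = 108.1° gives JA at -155° from the x-axis; with |JA| = 10.8, A = (14.9, -7.49). Then |EA| = |A − E| = 38.3.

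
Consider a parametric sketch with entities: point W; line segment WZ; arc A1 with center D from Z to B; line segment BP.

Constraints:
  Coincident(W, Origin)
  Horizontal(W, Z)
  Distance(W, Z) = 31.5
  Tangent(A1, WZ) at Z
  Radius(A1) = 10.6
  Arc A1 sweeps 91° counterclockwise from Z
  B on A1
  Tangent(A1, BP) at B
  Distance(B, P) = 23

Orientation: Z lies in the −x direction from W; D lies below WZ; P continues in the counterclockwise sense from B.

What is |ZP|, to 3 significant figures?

35.3

W is at the origin; W and Z share the same y with |WZ| = 31.5 and Z on the −x side, so Z = (-31.5, 0.00). Since A1 is tangent to WZ there, DZ ⟂ WZ, so D = Z + (0, -10.6) = (-31.5, -10.6). On A1, Z sits at bearing 90° from D; a 91° counterclockwise sweep puts B at bearing 181°, so B = D + 10.6·(cos 181°, sin 181°) = (-42.1, -10.8). A1 meets BP tangentially, so DB is at right angles to BP, so BP runs along (−sin 181°, cos 181°); with |BP| = 23.0, P = (-41.7, -33.8). Then |ZP| = |P − Z| = 35.3.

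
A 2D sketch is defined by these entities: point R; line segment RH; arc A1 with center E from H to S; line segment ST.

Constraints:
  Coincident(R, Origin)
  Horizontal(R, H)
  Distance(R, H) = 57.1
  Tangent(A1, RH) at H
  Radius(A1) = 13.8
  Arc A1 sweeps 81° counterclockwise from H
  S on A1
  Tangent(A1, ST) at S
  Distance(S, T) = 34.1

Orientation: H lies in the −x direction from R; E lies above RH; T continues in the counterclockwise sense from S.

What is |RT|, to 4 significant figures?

59.23

On A1, H sits at bearing -90° from E; an 81° counterclockwise sweep puts S at bearing -9°, so S = E + 13.8·(cos -9°, sin -9°) = (-43.47, 11.64). Tangency of A1 to ST means the radius ES is perpendicular to ST, so ST runs along (−sin -9°, cos -9°); with |ST| = 34.1, T = (-38.14, 45.32). Then |RT| = |T − R| = 59.23.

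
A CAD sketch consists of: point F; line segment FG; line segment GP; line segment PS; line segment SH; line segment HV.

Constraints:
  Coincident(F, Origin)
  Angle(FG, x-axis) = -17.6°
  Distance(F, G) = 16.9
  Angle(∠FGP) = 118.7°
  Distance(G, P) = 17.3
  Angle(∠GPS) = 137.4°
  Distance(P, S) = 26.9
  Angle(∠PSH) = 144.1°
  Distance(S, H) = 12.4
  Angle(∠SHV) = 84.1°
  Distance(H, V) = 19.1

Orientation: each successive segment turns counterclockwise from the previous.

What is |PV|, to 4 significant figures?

32.39

F is at the origin; FG runs at -17.6° with length 16.9, so G = (16.11, -5.110). ∠FGP = 118.7° gives GP at 43.70° from the x-axis; with |GP| = 17.3, P = (28.62, 6.842). ∠GPS = 137.4° gives PS at 86.30° from the x-axis; with |PS| = 26.9, S = (30.35, 33.69). ∠PSH = 144.1° gives SH at 122.2° from the x-axis; with |SH| = 12.4, H = (23.74, 44.18). ∠SHV = 84.1° gives HV at -141.9° from the x-axis; with |HV| = 19.1, V = (8.714, 32.39). Then |PV| = |V − P| = 32.39.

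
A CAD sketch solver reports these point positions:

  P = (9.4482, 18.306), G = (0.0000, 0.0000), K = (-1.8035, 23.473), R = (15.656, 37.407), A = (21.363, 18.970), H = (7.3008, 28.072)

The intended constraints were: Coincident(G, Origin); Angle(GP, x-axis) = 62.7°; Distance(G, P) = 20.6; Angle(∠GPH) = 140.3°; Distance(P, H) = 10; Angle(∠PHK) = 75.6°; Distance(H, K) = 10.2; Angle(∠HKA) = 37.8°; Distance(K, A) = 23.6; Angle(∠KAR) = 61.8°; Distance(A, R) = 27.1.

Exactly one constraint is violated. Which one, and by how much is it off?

Distance(A, R) = 27.1 — off by 7.80.

G = (0.00, 0.00) ✓; GP at 62.70° ✓; |GP| = 20.60 ✓; ∠GPH = 140.3° ✓; |PH| = 9.999 ✓; ∠PHK = 75.60° ✓; |HK| = 10.20 ✓; ∠HKA = 37.80° ✓; |KA| = 23.60 ✓; ∠KAR = 61.80° ✓; |AR| = 19.30 ✗.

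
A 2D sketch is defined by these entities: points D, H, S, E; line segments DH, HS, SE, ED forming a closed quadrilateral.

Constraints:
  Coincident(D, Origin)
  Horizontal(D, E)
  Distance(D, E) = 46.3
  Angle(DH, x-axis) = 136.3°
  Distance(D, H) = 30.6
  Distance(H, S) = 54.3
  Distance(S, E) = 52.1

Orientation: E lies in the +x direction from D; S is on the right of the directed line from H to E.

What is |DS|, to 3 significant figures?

27.6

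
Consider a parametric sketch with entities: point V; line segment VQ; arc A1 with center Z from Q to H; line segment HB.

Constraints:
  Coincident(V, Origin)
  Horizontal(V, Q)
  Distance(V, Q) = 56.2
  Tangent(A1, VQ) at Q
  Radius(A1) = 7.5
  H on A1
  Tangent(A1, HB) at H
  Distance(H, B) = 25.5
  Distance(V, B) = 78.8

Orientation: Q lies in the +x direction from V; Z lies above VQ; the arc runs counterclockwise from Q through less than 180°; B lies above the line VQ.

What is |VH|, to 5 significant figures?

63.120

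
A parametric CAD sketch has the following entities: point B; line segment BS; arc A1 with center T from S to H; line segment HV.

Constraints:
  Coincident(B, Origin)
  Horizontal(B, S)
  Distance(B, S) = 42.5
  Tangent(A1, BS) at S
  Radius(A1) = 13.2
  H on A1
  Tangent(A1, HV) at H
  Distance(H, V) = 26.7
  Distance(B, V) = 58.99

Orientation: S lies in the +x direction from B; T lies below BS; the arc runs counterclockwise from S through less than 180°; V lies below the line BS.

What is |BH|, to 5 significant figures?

35.359

Checks: B.y = 0.00, S.y = 0.00 ✓; |TH| = 13.20 ✓; ∠(TH, HV) = 90.00° ✓; |HV| = 26.70 ✓; |BV| = 58.99 ✓.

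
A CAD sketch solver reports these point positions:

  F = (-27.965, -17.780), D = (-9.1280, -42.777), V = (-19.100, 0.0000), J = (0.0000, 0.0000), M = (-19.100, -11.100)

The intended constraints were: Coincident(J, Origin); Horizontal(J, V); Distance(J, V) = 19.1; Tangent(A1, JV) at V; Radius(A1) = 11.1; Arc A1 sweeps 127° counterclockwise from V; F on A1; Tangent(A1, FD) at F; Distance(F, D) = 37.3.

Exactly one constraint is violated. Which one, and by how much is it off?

Distance(F, D) = 37.3 — off by 6.00.

J = (0.00, 0.00) ✓; J.y = 0.00, V.y = 0.00 ✓; |JV| = 19.10 ✓; ∠(MV, VJ) = 90.00° ✓; |MV| = 11.10 ✓; bearing(M→F) − bearing(M→V) = 127.0° ✓; |MF| = 11.10 ✓; ∠(MF, FD) = 90.00° ✓; |FD| = 31.30 ✗.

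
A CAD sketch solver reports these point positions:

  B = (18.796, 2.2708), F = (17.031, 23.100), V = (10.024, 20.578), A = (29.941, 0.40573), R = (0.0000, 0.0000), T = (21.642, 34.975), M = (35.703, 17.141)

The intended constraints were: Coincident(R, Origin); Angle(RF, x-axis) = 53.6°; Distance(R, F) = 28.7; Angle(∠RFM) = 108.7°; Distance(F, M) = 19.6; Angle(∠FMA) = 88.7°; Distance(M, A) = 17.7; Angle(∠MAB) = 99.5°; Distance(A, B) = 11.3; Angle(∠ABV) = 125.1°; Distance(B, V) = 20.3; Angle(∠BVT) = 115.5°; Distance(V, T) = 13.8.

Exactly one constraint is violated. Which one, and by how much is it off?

Distance(V, T) = 13.8 — off by 4.70.

R = (0.00, 0.00) ✓; RF at 53.60° ✓; |RF| = 28.70 ✓; ∠RFM = 108.7° ✓; |FM| = 19.60 ✓; ∠FMA = 88.70° ✓; |MA| = 17.70 ✓; ∠MAB = 99.50° ✓; |AB| = 11.30 ✓; ∠ABV = 125.1° ✓; |BV| = 20.30 ✓; ∠BVT = 115.5° ✓; |VT| = 18.50 ✗.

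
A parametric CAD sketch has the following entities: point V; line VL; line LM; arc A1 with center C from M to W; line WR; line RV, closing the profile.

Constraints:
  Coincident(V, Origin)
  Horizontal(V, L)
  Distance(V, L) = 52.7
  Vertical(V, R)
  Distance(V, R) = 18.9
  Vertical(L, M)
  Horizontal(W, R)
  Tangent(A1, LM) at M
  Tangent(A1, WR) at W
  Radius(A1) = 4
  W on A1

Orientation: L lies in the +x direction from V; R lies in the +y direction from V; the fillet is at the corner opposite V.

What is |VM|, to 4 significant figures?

54.77

V is at the origin; V and L share the same y with |VL| = 52.7 and L on the +x side, so L = (52.70, 0.000). VR is vertical with |VR| = 18.9 and R on the +y side, so R = (0.000, 18.90). The virtual corner opposite V is at (52.70, 18.90). Tangency of A1 to LM means the radius CM is perpendicular to LM and the tangent condition forces CW to be normal to WR, with radius 4.0, so the center C sits 4.0 in from both sides at C = (48.70, 14.90). That places the tangent points at M = (52.70, 14.90) on LM and W = (48.70, 18.90) on WR. Then |VM| = |M − V| = 54.77.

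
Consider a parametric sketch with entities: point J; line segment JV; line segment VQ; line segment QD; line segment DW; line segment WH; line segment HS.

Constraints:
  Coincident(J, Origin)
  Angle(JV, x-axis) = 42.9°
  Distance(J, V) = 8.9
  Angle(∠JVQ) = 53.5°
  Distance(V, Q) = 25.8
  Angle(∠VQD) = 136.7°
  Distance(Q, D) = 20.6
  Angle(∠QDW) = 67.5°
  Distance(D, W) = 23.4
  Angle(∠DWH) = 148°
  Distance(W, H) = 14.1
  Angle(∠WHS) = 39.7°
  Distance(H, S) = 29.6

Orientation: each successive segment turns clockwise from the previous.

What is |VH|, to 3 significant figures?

22.5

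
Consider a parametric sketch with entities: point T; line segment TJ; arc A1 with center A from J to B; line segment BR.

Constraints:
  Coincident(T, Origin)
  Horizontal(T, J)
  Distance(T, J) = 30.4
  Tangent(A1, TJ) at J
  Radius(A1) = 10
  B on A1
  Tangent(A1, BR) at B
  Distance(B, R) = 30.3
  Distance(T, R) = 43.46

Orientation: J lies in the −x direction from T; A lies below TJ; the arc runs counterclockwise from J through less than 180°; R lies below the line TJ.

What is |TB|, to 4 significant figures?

41.41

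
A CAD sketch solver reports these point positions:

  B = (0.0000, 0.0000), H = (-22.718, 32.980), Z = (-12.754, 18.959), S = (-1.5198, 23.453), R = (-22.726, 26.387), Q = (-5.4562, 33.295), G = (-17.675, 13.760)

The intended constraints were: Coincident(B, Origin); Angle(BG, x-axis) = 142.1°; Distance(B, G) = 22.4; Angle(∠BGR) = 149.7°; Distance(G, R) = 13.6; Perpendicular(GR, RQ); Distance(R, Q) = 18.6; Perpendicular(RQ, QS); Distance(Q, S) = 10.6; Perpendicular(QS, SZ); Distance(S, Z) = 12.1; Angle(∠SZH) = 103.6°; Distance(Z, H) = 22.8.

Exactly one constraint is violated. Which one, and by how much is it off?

Distance(Z, H) = 22.8 — off by 5.60.

B = (0.00, 0.00) ✓; BG at 142.1° ✓; |BG| = 22.40 ✓; ∠BGR = 149.7° ✓; |GR| = 13.60 ✓; ∠(GR, RQ) = 90.00° ✓; |RQ| = 18.60 ✓; ∠(RQ, QS) = 90.00° ✓; |QS| = 10.60 ✓; ∠(QS, SZ) = 90.00° ✓; |SZ| = 12.10 ✓; ∠SZH = 103.6° ✓; |ZH| = 17.20 ✗.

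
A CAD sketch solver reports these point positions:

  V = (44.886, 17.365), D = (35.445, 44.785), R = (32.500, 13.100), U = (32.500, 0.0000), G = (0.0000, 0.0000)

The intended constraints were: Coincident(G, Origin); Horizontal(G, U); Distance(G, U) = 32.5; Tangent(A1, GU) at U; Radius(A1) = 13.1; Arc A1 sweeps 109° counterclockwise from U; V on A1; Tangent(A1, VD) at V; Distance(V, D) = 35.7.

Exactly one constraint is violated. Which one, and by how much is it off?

Distance(V, D) = 35.7 — off by 6.70.

G = (0.00, 0.00) ✓; G.y = 0.00, U.y = 0.00 ✓; |GU| = 32.50 ✓; ∠(RU, UG) = 90.00° ✓; |RU| = 13.10 ✓; bearing(R→V) − bearing(R→U) = 109.0° ✓; |RV| = 13.10 ✓; ∠(RV, VD) = 90.00° ✓; |VD| = 29.00 ✗.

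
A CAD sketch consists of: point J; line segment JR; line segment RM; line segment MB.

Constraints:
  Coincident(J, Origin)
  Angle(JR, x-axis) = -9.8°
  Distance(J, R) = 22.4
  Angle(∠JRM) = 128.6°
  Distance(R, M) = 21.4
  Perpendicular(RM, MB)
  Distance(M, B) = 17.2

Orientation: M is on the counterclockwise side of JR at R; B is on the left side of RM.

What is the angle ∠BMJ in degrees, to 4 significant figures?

63.67°

∠JRM = 128.6°, so RM runs at -9.8° + (180° − 128.6°) = 41.60° from the x-axis; with |RM| = 21.4, M = R + 21.4·(cos 41.60°, sin 41.60°) = (38.08, 10.40). RM is perpendicular to MB; with |MB| = 17.2 on the left of RM, B = M + 17.2·(-0.6639, 0.7478) = (26.66, 23.26). Then cos ∠BMJ = MB·MJ / (|MB||MJ|), giving 63.67°.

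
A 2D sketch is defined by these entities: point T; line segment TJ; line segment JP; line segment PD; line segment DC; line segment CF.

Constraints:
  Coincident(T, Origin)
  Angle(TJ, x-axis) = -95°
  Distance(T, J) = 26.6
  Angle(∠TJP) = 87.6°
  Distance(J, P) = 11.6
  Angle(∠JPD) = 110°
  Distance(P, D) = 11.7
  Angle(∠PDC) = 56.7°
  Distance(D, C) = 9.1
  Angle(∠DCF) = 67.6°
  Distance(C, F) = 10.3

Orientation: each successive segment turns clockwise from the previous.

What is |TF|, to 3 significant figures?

28.5

T is at the origin; TJ runs at -95.0° with length 26.6, so J = (-2.32, -26.5). ∠TJP = 87.6° gives JP at 173° from the x-axis; with |JP| = 11.6, P = (-13.8, -25.0). ∠JPD = 110.0° gives PD at 103° from the x-axis; with |PD| = 11.7, D = (-16.4, -13.6). ∠PDC = 56.7° gives DC at -20.7° from the x-axis; with |DC| = 9.1, C = (-7.86, -16.8). ∠DCF = 67.6° gives CF at -133° from the x-axis; with |CF| = 10.3, F = (-14.9, -24.3). Then |TF| = |F − T| = 28.5.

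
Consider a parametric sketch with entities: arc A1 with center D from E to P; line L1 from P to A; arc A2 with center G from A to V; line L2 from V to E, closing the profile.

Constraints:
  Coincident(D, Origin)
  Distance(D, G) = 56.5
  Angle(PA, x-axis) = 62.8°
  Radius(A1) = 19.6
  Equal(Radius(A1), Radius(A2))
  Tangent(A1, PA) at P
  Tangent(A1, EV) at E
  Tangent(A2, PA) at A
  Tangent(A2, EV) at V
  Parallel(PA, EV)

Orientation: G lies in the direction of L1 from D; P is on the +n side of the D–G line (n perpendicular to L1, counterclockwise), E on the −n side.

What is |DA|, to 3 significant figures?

59.8

The slot axis is L1's direction at 62.8°, so u = (cos 62.8°, sin 62.8°) = (0.457, 0.889) and n = (−sin 62.8°, cos 62.8°) = (-0.889, 0.457). D is at the origin and G lies 56.5 along u from D, so G = 56.5·u = (25.8, 50.3). Tangency of A1 to both parallel lines with radius 19.6 puts P and E at D ± 19.6·n: P = (-17.4, 8.96), E = (17.4, -8.96). Equal radii place A and V the same way about G: A = G + 19.6·n = (8.39, 59.2), V = G − 19.6·n = (43.3, 41.3). Then |DA| = |A − D| = 59.8.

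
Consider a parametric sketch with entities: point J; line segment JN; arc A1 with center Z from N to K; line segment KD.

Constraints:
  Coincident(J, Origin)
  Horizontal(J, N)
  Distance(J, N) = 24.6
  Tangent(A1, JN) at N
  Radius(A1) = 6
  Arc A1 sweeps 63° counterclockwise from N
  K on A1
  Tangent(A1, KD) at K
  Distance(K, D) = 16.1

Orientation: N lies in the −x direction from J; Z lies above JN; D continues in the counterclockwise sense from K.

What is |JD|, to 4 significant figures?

21.29

J is at the origin; JN is horizontal with |JN| = 24.6 and N on the −x side, so N = (-24.60, 0.000). Tangency of A1 to JN means the radius ZN is perpendicular to JN, so Z = N + (0, 6) = (-24.60, 6.000). On A1, N sits at bearing -90° from Z; a 63° counterclockwise sweep puts K at bearing -27°, so K = Z + 6.0·(cos -27°, sin -27°) = (-19.25, 3.276). Since A1 is tangent to KD there, ZK ⟂ KD, so KD runs along (−sin -27°, cos -27°); with |KD| = 16.1, D = (-11.94, 17.62). Then |JD| = |D − J| = 21.29.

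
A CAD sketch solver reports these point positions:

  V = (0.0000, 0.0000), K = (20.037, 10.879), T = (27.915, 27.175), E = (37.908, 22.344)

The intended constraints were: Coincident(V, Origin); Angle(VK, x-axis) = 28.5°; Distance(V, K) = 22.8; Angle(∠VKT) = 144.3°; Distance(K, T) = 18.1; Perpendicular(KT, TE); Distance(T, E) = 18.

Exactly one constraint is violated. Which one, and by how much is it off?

Distance(T, E) = 18 — off by 6.90.

V = (0.00, 0.00) ✓; VK at 28.50° ✓; |VK| = 22.80 ✓; ∠VKT = 144.3° ✓; |KT| = 18.10 ✓; ∠(KT, TE) = 90.00° ✓; |TE| = 11.10 ✗.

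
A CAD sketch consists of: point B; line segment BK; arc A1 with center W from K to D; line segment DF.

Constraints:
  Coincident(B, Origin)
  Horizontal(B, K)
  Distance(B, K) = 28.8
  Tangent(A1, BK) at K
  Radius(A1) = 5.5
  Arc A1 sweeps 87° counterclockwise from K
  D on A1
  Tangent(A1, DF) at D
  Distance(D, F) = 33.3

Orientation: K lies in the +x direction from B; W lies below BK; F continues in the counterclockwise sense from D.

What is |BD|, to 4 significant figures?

23.88

B is at the origin; BK is horizontal with |BK| = 28.8 and K on the +x side, so K = (28.80, 0.000). Since A1 is tangent to BK there, WK ⟂ BK, so W = K + (0, -5.5) = (28.80, -5.500). On A1, K sits at bearing 90° from W; an 87° counterclockwise sweep puts D at bearing 177°, so D = W + 5.5·(cos 177°, sin 177°) = (23.31, -5.212). Then |BD| = |D − B| = 23.88.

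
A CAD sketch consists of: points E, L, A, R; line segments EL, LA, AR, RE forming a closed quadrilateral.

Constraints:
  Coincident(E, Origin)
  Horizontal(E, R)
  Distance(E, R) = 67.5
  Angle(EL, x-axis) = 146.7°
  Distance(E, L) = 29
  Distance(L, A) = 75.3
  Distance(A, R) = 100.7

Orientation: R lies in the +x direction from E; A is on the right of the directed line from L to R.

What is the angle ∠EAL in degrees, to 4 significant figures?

21.27°

E is at the origin; E and R share the same y with |ER| = 67.5 and R in +x, so R = (67.5, 0). EL runs at 146.7° with |EL| = 29.0, so L = (-24.24, 15.92). A is determined by |LA| = 75.3 and |AR| = 100.7 together: it lies at the intersection of circle(L, 75.3) and circle(R, 100.7). With |LR| = 93.11, the foot of the radical line on LR is 22.55 from L and the perpendicular offset is √(75.3² − 22.55²) = 71.84. Taking the right-of-LR solution: A = (-14.31, -58.72).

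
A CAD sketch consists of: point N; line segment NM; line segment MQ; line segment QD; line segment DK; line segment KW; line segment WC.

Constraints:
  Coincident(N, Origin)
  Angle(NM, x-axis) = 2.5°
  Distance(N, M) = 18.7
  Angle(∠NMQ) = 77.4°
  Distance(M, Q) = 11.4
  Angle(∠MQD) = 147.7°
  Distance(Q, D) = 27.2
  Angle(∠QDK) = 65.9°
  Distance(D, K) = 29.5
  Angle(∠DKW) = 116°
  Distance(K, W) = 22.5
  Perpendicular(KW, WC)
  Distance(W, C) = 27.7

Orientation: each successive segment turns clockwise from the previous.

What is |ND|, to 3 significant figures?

30.5

∠NMQ = 77.4° gives MQ at -100° from the x-axis; with |MQ| = 11.4, Q = (16.7, -10.4). ∠MQD = 147.7° gives QD at -132° from the x-axis; with |QD| = 27.2, D = (-1.66, -30.5). Then |ND| = |D − N| = 30.5.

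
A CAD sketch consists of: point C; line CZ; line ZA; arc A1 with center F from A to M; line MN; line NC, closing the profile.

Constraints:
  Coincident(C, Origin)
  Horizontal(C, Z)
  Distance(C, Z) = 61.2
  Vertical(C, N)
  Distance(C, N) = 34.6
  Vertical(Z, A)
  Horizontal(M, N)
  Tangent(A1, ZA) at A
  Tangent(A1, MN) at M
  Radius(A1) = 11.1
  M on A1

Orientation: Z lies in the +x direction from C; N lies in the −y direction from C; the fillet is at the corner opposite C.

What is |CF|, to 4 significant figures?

55.34

C is at the origin; CZ is horizontal with |CZ| = 61.2 and Z on the +x side, so Z = (61.20, 0.000). CN is vertical with |CN| = 34.6 and N on the −y side, so N = (0.000, -34.60). The virtual corner opposite C is at (61.20, -34.60). The tangent condition forces FA to be normal to ZA and tangency of A1 to MN means the radius FM is perpendicular to MN, with radius 11.1, so the center F sits 11.1 in from both sides at F = (50.10, -23.50). Then |CF| = |F − C| = 55.34.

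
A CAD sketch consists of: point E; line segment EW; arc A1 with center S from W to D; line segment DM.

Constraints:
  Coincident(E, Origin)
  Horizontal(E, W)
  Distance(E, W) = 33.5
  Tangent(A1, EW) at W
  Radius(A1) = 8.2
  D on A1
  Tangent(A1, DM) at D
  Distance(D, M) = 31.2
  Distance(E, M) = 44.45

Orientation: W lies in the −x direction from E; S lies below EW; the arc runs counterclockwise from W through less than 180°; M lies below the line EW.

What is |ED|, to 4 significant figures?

42.23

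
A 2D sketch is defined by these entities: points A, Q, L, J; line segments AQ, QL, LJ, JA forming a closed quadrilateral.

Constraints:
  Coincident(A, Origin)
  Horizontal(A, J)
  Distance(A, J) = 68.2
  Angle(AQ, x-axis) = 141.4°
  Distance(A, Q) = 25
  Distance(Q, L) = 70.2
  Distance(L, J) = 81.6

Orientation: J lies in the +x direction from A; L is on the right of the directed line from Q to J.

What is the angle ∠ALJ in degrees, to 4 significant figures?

56.41°

Checks: |QL| = 70.20 ✓; |LJ| = 81.60 ✓.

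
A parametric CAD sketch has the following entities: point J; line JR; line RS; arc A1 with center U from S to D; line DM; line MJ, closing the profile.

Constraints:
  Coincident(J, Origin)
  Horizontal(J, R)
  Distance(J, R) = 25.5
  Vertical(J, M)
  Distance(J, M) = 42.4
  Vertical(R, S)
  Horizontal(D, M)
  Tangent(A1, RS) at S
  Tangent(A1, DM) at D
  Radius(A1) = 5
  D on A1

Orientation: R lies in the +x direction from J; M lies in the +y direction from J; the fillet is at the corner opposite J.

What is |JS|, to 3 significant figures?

45.3

J is at the origin; J and R share the same y with |JR| = 25.5 and R on the +x side, so R = (25.5, 0.00). J and M share the same x with |JM| = 42.4 and M on the +y side, so M = (0.00, 42.4). The virtual corner opposite J is at (25.5, 42.4). Tangency of A1 to RS means the radius US is perpendicular to RS and A1 meets DM tangentially, so UD is at right angles to DM, with radius 5.0, so the center U sits 5.0 in from both sides at U = (20.5, 37.4). That places the tangent points at S = (25.5, 37.4) on RS and D = (20.5, 42.4) on DM. Then |JS| = |S − J| = 45.3.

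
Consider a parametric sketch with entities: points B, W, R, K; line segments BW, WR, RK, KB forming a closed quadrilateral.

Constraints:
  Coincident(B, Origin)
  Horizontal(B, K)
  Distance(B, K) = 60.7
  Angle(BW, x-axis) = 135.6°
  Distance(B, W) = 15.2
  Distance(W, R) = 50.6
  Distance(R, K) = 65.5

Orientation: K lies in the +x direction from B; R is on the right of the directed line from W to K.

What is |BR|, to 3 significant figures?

37.5

B is at the origin; B and K share the same y with |BK| = 60.7 and K in +x, so K = (60.7, 0). BW runs at 135.6° with |BW| = 15.2, so W = (-10.9, 10.6). R is determined by |WR| = 50.6 and |RK| = 65.5 together: it lies at the intersection of circle(W, 50.6) and circle(K, 65.5). With |WK| = 72.3, the foot of the radical line on WK is 24.2 from W and the perpendicular offset is √(50.6² − 24.2²) = 44.4. Taking the right-of-WK solution: R = (6.56, -36.9).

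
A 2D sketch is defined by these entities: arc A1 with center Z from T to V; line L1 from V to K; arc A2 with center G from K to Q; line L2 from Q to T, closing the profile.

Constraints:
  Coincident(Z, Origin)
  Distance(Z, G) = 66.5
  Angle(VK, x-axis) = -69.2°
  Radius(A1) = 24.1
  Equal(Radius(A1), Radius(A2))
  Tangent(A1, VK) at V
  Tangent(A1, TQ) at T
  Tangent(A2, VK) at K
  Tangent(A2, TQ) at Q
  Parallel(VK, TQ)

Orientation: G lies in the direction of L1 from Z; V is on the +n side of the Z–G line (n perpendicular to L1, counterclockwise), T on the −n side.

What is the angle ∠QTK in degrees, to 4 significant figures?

35.94°

The slot axis is L1's direction at -69.2°, so u = (cos -69.2°, sin -69.2°) = (0.3551, -0.9348) and n = (−sin -69.2°, cos -69.2°) = (0.9348, 0.3551). Z is at the origin and G lies 66.5 along u from Z, so G = 66.5·u = (23.61, -62.17). Tangency of A1 to both parallel lines with radius 24.1 puts V and T at Z ± 24.1·n: V = (22.53, 8.558), T = (-22.53, -8.558). Equal radii place K and Q the same way about G: K = G + 24.1·n = (46.14, -53.61), Q = G − 24.1·n = (1.085, -70.72). Then cos ∠QTK = TQ·TK / (|TQ||TK|), giving 35.94°.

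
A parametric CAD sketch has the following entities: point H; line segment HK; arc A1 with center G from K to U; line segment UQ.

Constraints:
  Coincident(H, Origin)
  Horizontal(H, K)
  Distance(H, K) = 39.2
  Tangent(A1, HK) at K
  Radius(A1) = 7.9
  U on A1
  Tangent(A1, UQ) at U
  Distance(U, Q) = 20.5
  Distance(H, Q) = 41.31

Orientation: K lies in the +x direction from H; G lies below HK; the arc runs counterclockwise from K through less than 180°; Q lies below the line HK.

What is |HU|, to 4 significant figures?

32.20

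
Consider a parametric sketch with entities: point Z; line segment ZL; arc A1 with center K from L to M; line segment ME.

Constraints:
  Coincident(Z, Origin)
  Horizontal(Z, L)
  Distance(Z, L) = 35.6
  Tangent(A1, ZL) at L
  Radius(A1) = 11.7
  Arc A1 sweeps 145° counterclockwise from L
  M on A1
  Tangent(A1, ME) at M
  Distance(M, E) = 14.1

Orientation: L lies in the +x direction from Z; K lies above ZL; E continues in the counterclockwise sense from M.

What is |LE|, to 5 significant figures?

29.767

Z is at the origin; ZL is horizontal with |ZL| = 35.6 and L on the +x side, so L = (35.600, 0.0000). A1 meets ZL tangentially, so KL is at right angles to ZL, so K = L + (0, 11.7) = (35.600, 11.700). On A1, L sits at bearing -90° from K; a 145° counterclockwise sweep puts M at bearing 55°, so M = K + 11.7·(cos 55°, sin 55°) = (42.311, 21.284). The tangent condition forces KM to be normal to ME, so ME runs along (−sin 55°, cos 55°); with |ME| = 14.1, E = (30.761, 29.372). Then |LE| = |E − L| = 29.767.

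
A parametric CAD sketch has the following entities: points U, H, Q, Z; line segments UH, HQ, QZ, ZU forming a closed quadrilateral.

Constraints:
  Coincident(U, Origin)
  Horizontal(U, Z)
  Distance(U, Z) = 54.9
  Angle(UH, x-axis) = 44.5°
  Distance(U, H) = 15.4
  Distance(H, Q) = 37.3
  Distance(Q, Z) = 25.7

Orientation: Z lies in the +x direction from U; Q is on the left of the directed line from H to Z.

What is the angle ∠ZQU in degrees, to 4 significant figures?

82.94°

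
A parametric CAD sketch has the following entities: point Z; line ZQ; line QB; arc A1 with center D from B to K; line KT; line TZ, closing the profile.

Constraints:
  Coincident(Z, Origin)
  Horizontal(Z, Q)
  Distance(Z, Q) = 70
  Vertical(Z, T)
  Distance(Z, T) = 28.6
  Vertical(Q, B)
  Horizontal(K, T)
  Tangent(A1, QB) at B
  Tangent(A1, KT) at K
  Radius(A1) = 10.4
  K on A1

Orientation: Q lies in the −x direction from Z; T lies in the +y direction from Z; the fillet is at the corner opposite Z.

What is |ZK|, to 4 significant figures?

66.11

The virtual corner opposite Z is at (-70.00, 28.60). A1 meets QB tangentially, so DB is at right angles to QB and the tangent condition forces DK to be normal to KT, with radius 10.4, so the center D sits 10.4 in from both sides at D = (-59.60, 18.20). That places the tangent points at B = (-70.00, 18.20) on QB and K = (-59.60, 28.60) on KT. Then |ZK| = |K − Z| = 66.11.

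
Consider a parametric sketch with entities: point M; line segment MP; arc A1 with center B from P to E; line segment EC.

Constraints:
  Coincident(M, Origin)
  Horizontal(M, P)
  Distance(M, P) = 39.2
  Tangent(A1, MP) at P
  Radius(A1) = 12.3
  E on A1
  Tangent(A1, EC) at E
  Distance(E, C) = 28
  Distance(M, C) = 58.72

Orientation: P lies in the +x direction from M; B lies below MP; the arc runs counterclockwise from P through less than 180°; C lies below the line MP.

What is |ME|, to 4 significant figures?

33.14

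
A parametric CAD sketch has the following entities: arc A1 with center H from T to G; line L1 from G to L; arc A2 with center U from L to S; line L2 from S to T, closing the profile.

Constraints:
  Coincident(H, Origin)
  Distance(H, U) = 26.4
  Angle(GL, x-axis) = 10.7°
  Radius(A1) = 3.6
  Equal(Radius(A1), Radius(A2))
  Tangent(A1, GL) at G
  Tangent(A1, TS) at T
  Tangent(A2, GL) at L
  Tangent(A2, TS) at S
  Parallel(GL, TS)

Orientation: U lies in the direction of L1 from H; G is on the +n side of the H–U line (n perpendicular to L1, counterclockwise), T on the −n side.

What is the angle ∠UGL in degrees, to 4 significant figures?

7.765°

The slot axis is L1's direction at 10.7°, so u = (cos 10.7°, sin 10.7°) = (0.9826, 0.1857) and n = (−sin 10.7°, cos 10.7°) = (-0.1857, 0.9826). H is at the origin and U lies 26.4 along u from H, so U = 26.4·u = (25.94, 4.902). Tangency of A1 to both parallel lines with radius 3.6 puts G and T at H ± 3.6·n: G = (-0.6684, 3.537), T = (0.6684, -3.537). Equal radii place L and S the same way about U: L = U + 3.6·n = (25.27, 8.439), S = U − 3.6·n = (26.61, 1.364). Then cos ∠UGL = GU·GL / (|GU||GL|), giving 7.765°.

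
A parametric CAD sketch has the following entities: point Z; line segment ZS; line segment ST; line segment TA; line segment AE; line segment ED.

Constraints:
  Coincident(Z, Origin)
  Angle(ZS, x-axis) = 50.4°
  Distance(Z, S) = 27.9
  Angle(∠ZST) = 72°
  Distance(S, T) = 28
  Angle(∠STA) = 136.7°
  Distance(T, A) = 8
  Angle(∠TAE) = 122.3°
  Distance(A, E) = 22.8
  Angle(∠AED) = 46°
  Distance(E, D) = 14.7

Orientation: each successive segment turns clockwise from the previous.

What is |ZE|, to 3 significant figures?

20.9

Z is at the origin; ZS runs at 50.4° with length 27.9, so S = (17.8, 21.5). ∠ZST = 72.0° gives ST at -57.6° from the x-axis; with |ST| = 28.0, T = (32.8, -2.14). ∠STA = 136.7° gives TA at -101° from the x-axis; with |TA| = 8.0, A = (31.3, -10.0). ∠TAE = 122.3° gives AE at -159° from the x-axis; with |AE| = 22.8, E = (10.0, -18.3). Then |ZE| = |E − Z| = 20.9.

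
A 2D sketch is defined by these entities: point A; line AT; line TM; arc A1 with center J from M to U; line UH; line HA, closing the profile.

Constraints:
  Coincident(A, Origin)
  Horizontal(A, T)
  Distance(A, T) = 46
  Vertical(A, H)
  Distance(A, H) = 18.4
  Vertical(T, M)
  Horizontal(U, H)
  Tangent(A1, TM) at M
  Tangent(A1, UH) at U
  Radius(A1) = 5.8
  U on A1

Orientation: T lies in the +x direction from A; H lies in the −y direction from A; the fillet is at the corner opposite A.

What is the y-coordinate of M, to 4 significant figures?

-12.60

A is at the origin; AT is horizontal with |AT| = 46.0 and T on the +x side, so T = (46.00, 0.000). AH is vertical with |AH| = 18.4 and H on the −y side, so H = (0.000, -18.40). The virtual corner opposite A is at (46.00, -18.40). Tangency of A1 to TM means the radius JM is perpendicular to TM and the tangent condition forces JU to be normal to UH, with radius 5.8, so the center J sits 5.8 in from both sides at J = (40.20, -12.60). That places the tangent points at M = (46.00, -12.60) on TM and U = (40.20, -18.40) on UH. So M.y = -12.60.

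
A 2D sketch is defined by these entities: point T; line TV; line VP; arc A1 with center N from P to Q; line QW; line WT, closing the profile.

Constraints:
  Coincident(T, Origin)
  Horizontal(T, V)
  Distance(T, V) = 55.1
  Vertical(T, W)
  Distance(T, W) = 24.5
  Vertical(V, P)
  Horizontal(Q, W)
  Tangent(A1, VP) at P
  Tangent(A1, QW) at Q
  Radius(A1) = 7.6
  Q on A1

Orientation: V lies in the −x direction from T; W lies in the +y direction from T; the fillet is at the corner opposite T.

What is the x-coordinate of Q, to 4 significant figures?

-47.50

T is at the origin; TV is horizontal with |TV| = 55.1 and V on the −x side, so V = (-55.10, 0.000). TW is vertical with |TW| = 24.5 and W on the +y side, so W = (0.000, 24.50). The virtual corner opposite T is at (-55.10, 24.50). Tangency of A1 to VP means the radius NP is perpendicular to VP and A1 meets QW tangentially, so NQ is at right angles to QW, with radius 7.6, so the center N sits 7.6 in from both sides at N = (-47.50, 16.90). That places the tangent points at P = (-55.10, 16.90) on VP and Q = (-47.50, 24.50) on QW. So Q.x = -47.50.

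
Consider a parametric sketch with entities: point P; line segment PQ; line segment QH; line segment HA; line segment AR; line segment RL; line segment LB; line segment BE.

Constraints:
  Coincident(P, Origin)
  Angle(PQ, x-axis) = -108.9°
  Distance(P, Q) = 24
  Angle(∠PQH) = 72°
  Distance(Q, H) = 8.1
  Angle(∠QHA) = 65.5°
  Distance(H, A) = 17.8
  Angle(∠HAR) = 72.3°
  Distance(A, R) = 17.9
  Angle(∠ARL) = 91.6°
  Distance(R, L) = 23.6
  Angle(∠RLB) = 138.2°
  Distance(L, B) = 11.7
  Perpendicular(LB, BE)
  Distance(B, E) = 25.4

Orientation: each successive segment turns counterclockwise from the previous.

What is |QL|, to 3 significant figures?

14.0

P is at the origin; PQ runs at -108.9° with length 24.0, so Q = (-7.77, -22.7). ∠PQH = 72.0° gives QH at -0.900° from the x-axis; with |QH| = 8.1, H = (0.325, -22.8). ∠QHA = 65.5° gives HA at 114° from the x-axis; with |HA| = 17.8, A = (-6.80, -6.52). ∠HAR = 72.3° gives AR at -139° from the x-axis; with |AR| = 17.9, R = (-20.2, -18.3). ∠ARL = 91.6° gives RL at -50.3° from the x-axis; with |RL| = 23.6, L = (-5.17, -36.5). Then |QL| = |L − Q| = 14.0.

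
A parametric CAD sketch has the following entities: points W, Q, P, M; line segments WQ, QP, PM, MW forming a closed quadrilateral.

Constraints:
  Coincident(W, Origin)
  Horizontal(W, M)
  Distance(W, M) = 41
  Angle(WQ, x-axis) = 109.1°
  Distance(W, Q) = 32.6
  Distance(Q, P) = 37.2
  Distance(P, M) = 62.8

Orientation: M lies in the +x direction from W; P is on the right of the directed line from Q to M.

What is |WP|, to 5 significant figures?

22.135

W is at the origin; WM is horizontal with |WM| = 41.0 and M in +x, so M = (41.0, 0). WQ runs at 109.1° with |WQ| = 32.6, so Q = (-10.667, 30.805). P is determined by |QP| = 37.2 and |PM| = 62.8 together: it lies at the intersection of circle(Q, 37.2) and circle(M, 62.8). With |QM| = 60.154, the foot of the radical line on QM is 8.7981 from Q and the perpendicular offset is √(37.2² − 8.7981²) = 36.145. Taking the right-of-QM solution: P = (-21.620, -4.7456).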